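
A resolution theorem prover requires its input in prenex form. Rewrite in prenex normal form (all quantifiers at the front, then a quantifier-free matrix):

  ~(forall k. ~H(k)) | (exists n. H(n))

Drive negations inward (¬∀x A ≡ ∃x ¬A, ¬∃x A ≡ ∀x ¬A, De Morgan for ∧/∨):
  (exists k. H(k)) | (exists n. H(n))
Extract every quantifier outward, since the variables are now distinct and don't occur free across branches:
  exists k. exists n. (H(k) | H(n))

exists k. exists n. (H(k) | H(n))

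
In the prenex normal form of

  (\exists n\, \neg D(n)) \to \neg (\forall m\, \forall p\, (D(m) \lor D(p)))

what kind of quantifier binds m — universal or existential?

First replace A → B with ¬A ∨ B.
  \neg (\exists n\, \neg D(n)) \lor \neg (\forall m\, \forall p\, (D(m) \lor D(p)))
Move each ¬ inward, flipping quantifiers it crosses:
  (\forall n\, D(n)) \lor (\exists m\, \exists p\, (\neg D(m) \land \neg D(p)))
Extract every quantifier outward, since the variables are now distinct and don't occur free across branches:
  \forall n\, \exists m\, \exists p\, (D(n) \lor \neg D(m) \land \neg D(p))
The quantifier \forall m sits under an odd number of negations (counting the antecedent side of each →), so it flips to \exists m.

existential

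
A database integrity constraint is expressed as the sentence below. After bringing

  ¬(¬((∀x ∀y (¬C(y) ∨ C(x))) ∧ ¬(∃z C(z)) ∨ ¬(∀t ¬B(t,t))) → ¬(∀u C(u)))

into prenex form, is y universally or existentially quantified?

existential

First replace A → B with ¬A ∨ B.
  ¬(¬¬((∀x ∀y (¬C(y) ∨ C(x))) ∧ ¬(∃z C(z)) ∨ ¬(∀t ¬B(t,t))) ∨ ¬(∀u C(u)))
Move each ¬ inward, flipping quantifiers it crosses:
  ((∃x ∃y (C(y) ∧ ¬C(x))) ∨ (∃z C(z))) ∧ (∀t ¬B(t,t)) ∧ (∀u C(u))
Extract every quantifier outward, since the variables are now distinct and don't occur free across branches:
  ∃x ∃y ∃z ∀t ∀u ((C(y) ∧ ¬C(x) ∨ C(z)) ∧ ¬B(t,t) ∧ C(u))
The quantifier ∀y sits under an odd number of negations (counting the antecedent side of each →), so it flips to ∃y.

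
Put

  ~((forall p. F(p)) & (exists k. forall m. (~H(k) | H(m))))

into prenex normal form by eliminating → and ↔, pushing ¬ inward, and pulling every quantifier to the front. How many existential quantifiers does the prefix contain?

Drive negations inward (¬∀x A ≡ ∃x ¬A, ¬∃x A ≡ ∀x ¬A, De Morgan for ∧/∨):
  (exists p. ~F(p)) | (forall k. exists m. (H(k) & ~H(m)))
All bound variables are already distinct, so no renaming is needed.
Pull the quantifiers to the front (each side's bound variable is not free in the other side):
  exists p. forall k. exists m. (~F(p) | H(k) & ~H(m))
The prefix is exists p forall k exists m: 1 universal, 2 existential.

2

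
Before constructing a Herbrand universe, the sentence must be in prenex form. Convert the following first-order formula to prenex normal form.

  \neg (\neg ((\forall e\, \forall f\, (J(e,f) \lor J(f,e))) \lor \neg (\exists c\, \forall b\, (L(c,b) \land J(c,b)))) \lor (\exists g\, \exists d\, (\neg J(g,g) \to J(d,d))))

\forall e\, \forall f\, \forall c\, \exists b\, \forall g\, \forall d\, ((J(e,f) \lor J(f,e) \lor \neg L(c,b) \lor \neg J(c,b)) \land \neg J(g,g) \land \neg J(d,d))

First replace A → B with ¬A ∨ B.
  \neg (\neg ((\forall e\, \forall f\, (J(e,f) \lor J(f,e))) \lor \neg (\exists c\, \forall b\, (L(c,b) \land J(c,b)))) \lor (\exists g\, \exists d\, (\neg \neg J(g,g) \lor J(d,d))))
Move each ¬ inward, flipping quantifiers it crosses:
  ((\forall e\, \forall f\, (J(e,f) \lor J(f,e))) \lor (\forall c\, \exists b\, (\neg L(c,b) \lor \neg J(c,b)))) \land (\forall g\, \forall d\, (\neg J(g,g) \land \neg J(d,d)))
All bound variables are already distinct, so no renaming is needed.
Extract every quantifier outward, since the variables are now distinct and don't occur free across branches:
  \forall e\, \forall f\, \forall c\, \exists b\, \forall g\, \forall d\, ((J(e,f) \lor J(f,e) \lor \neg L(c,b) \lor \neg J(c,b)) \land \neg J(g,g) \land \neg J(d,d))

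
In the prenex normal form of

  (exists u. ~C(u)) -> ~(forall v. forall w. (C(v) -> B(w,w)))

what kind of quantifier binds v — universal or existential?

Rewrite implications/biconditionals: A → B as ¬A ∨ B.
  ~(exists u. ~C(u)) | ~(forall v. forall w. (~C(v) | B(w,w)))
Push ¬ through the quantifiers and connectives to reach negation normal form:
  (forall u. C(u)) | (exists v. exists w. (C(v) & ~B(w,w)))
All bound variables are already distinct, so no renaming is needed.
Extract every quantifier outward, since the variables are now distinct and don't occur free across branches:
  forall u. exists v. exists w. (C(u) | C(v) & ~B(w,w))
The quantifier forall v sits under an odd number of negations (counting the antecedent side of each →), so it flips to exists v.

existential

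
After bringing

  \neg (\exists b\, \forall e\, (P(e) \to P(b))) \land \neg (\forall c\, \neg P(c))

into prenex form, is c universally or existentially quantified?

existential

Eliminate → and ↔ using ¬ and ∨.
  \neg (\exists b\, \forall e\, (\neg P(e) \lor P(b))) \land \neg (\forall c\, \neg P(c))
Push ¬ through the quantifiers and connectives to reach negation normal form:
  (\forall b\, \exists e\, (P(e) \land \neg P(b))) \land (\exists c\, P(c))
Finally move all quantifiers to the prefix:
  \forall b\, \exists e\, \exists c\, (P(e) \land \neg P(b) \land P(c))
The quantifier \forall c sits under an odd number of negations (counting the antecedent side of each →), so it flips to \exists c.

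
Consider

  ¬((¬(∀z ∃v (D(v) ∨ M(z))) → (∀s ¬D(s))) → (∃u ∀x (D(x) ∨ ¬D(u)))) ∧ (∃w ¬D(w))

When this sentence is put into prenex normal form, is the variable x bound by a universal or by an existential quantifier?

existential

First replace A → B with ¬A ∨ B.
  ¬(¬(¬¬(∀z ∃v (D(v) ∨ M(z))) ∨ (∀s ¬D(s))) ∨ (∃u ∀x (D(x) ∨ ¬D(u)))) ∧ (∃w ¬D(w))
Push ¬ through the quantifiers and connectives to reach negation normal form:
  ((∀z ∃v (D(v) ∨ M(z))) ∨ (∀s ¬D(s))) ∧ (∀u ∃x (¬D(x) ∧ D(u))) ∧ (∃w ¬D(w))
Extract every quantifier outward, since the variables are now distinct and don't occur free across branches:
  ∀z ∃v ∀s ∀u ∃x ∃w ((D(v) ∨ M(z) ∨ ¬D(s)) ∧ ¬D(x) ∧ D(u) ∧ ¬D(w))
The quantifier ∀x sits under an odd number of negations (counting the antecedent side of each →), so it flips to ∃x.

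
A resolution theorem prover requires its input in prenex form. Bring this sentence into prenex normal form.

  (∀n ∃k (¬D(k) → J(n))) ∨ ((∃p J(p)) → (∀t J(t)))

Eliminate → and ↔ using ¬ and ∨.
  (∀n ∃k (¬¬D(k) ∨ J(n))) ∨ ¬(∃p J(p)) ∨ (∀t J(t))
Drive negations inward (¬∀x A ≡ ∃x ¬A, ¬∃x A ≡ ∀x ¬A, De Morgan for ∧/∨):
  (∀n ∃k (D(k) ∨ J(n))) ∨ (∀p ¬J(p)) ∨ (∀t J(t))
All bound variables are already distinct, so no renaming is needed.
Pull the quantifiers to the front (each side's bound variable is not free in the other side):
  ∀n ∃k ∀p ∀t (D(k) ∨ J(n) ∨ ¬J(p) ∨ J(t))

∀n ∃k ∀p ∀t (D(k) ∨ J(n) ∨ ¬J(p) ∨ J(t))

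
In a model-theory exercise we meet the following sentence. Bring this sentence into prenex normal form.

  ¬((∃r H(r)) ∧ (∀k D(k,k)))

Push ¬ through the quantifiers and connectives to reach negation normal form:
  (∀r ¬H(r)) ∨ (∃k ¬D(k,k))
Finally move all quantifiers to the prefix:
  ∀r ∃k (¬H(r) ∨ ¬D(k,k))

∀r ∃k (¬H(r) ∨ ¬D(k,k))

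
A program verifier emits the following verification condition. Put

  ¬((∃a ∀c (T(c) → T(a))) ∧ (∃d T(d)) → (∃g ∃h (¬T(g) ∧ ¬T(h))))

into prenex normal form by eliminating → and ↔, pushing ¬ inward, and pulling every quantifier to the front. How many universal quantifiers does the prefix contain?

3

First replace A → B with ¬A ∨ B.
  ¬(¬((∃a ∀c (¬T(c) ∨ T(a))) ∧ (∃d T(d))) ∨ (∃g ∃h (¬T(g) ∧ ¬T(h))))
Move each ¬ inward, flipping quantifiers it crosses:
  (∃a ∀c (¬T(c) ∨ T(a))) ∧ (∃d T(d)) ∧ (∀g ∀h (T(g) ∨ T(h)))
All bound variables are already distinct, so no renaming is needed.
Pull the quantifiers to the front (each side's bound variable is not free in the other side):
  ∃a ∀c ∃d ∀g ∀h ((¬T(c) ∨ T(a)) ∧ T(d) ∧ (T(g) ∨ T(h)))
The prefix is ∃a ∀c ∃d ∀g ∀h: 3 universal, 2 existential.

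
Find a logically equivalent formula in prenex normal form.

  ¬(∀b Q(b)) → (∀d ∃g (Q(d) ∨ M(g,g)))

∀b ∀d ∃g (Q(b) ∨ Q(d) ∨ M(g,g))

Eliminate → and ↔ using ¬ and ∨.
  ¬¬(∀b Q(b)) ∨ (∀d ∃g (Q(d) ∨ M(g,g)))
Push ¬ through the quantifiers and connectives to reach negation normal form:
  (∀b Q(b)) ∨ (∀d ∃g (Q(d) ∨ M(g,g)))
All bound variables are already distinct, so no renaming is needed.
Pull the quantifiers to the front (each side's bound variable is not free in the other side):
  ∀b ∀d ∃g (Q(b) ∨ Q(d) ∨ M(g,g))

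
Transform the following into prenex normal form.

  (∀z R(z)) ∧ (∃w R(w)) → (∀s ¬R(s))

∃z ∀w ∀s (¬R(z) ∨ ¬R(w) ∨ ¬R(s))

Rewrite implications/biconditionals: A → B as ¬A ∨ B.
  ¬((∀z R(z)) ∧ (∃w R(w))) ∨ (∀s ¬R(s))
Move each ¬ inward, flipping quantifiers it crosses:
  (∃z ¬R(z)) ∨ (∀w ¬R(w)) ∨ (∀s ¬R(s))
Extract every quantifier outward, since the variables are now distinct and don't occur free across branches:
  ∃z ∀w ∀s (¬R(z) ∨ ¬R(w) ∨ ¬R(s))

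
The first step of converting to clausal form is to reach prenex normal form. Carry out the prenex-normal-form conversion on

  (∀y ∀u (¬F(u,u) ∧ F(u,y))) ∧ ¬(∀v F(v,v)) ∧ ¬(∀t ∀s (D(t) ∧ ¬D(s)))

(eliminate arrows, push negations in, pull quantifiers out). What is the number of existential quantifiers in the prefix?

Drive negations inward (¬∀x A ≡ ∃x ¬A, ¬∃x A ≡ ∀x ¬A, De Morgan for ∧/∨):
  (∀y ∀u (¬F(u,u) ∧ F(u,y))) ∧ (∃v ¬F(v,v)) ∧ (∃t ∃s (¬D(t) ∨ D(s)))
All bound variables are already distinct, so no renaming is needed.
Pull the quantifiers to the front (each side's bound variable is not free in the other side):
  ∀y ∀u ∃v ∃t ∃s (¬F(u,u) ∧ F(u,y) ∧ ¬F(v,v) ∧ (¬D(t) ∨ D(s)))
The prefix is ∀y ∀u ∃v ∃t ∃s: 2 universal, 3 existential.

3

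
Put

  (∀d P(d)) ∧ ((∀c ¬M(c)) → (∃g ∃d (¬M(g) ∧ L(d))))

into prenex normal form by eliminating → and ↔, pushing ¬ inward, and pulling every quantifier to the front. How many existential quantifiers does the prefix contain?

3

Eliminate → and ↔ using ¬ and ∨.
  (∀d P(d)) ∧ (¬(∀c ¬M(c)) ∨ (∃g ∃d (¬M(g) ∧ L(d))))
Drive negations inward (¬∀x A ≡ ∃x ¬A, ¬∃x A ≡ ∀x ¬A, De Morgan for ∧/∨):
  (∀d P(d)) ∧ ((∃c M(c)) ∨ (∃g ∃d (¬M(g) ∧ L(d))))
Standardize variables apart so no two quantifiers bind the same name: d↦w.
  (∀d P(d)) ∧ ((∃c M(c)) ∨ (∃g ∃w (¬M(g) ∧ L(w))))
Extract every quantifier outward, since the variables are now distinct and don't occur free across branches:
  ∀d ∃c ∃g ∃w (P(d) ∧ (M(c) ∨ ¬M(g) ∧ L(w)))
The prefix is ∀d ∃c ∃g ∃w: 1 universal, 3 existential.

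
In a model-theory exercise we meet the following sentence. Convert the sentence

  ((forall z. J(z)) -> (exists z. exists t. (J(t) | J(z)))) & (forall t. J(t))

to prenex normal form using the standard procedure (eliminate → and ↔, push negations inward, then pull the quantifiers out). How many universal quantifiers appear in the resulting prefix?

1

Rewrite implications/biconditionals: A → B as ¬A ∨ B.
  (~(forall z. J(z)) | (exists z. exists t. (J(t) | J(z)))) & (forall t. J(t))
Move each ¬ inward, flipping quantifiers it crosses:
  ((exists z. ~J(z)) | (exists z. exists t. (J(t) | J(z)))) & (forall t. J(t))
Standardize variables apart so no two quantifiers bind the same name: z↦u, t↦s.
  ((exists z. ~J(z)) | (exists u. exists t. (J(t) | J(u)))) & (forall s. J(s))
Extract every quantifier outward, since the variables are now distinct and don't occur free across branches:
  exists z. exists u. exists t. forall s. ((~J(z) | J(t) | J(u)) & J(s))
The prefix is exists z exists u exists t forall s: 1 universal, 3 existential.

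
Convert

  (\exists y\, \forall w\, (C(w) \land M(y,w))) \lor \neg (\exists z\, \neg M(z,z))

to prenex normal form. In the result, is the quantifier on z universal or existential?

universal

Drive negations inward (¬∀x A ≡ ∃x ¬A, ¬∃x A ≡ ∀x ¬A, De Morgan for ∧/∨):
  (\exists y\, \forall w\, (C(w) \land M(y,w))) \lor (\forall z\, M(z,z))
All bound variables are already distinct, so no renaming is needed.
Finally move all quantifiers to the prefix:
  \exists y\, \forall w\, \forall z\, (C(w) \land M(y,w) \lor M(z,z))
The quantifier \exists z sits under an odd number of negations, so it flips to \forall z.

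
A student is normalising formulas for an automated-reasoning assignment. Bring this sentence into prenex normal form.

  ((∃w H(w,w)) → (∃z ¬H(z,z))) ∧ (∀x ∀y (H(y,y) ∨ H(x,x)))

First replace A → B with ¬A ∨ B.
  (¬(∃w H(w,w)) ∨ (∃z ¬H(z,z))) ∧ (∀x ∀y (H(y,y) ∨ H(x,x)))
Push ¬ through the quantifiers and connectives to reach negation normal form:
  ((∀w ¬H(w,w)) ∨ (∃z ¬H(z,z))) ∧ (∀x ∀y (H(y,y) ∨ H(x,x)))
All bound variables are already distinct, so no renaming is needed.
Pull the quantifiers to the front (each side's bound variable is not free in the other side):
  ∀w ∃z ∀x ∀y ((¬H(w,w) ∨ ¬H(z,z)) ∧ (H(y,y) ∨ H(x,x)))

∀w ∃z ∀x ∀y ((¬H(w,w) ∨ ¬H(z,z)) ∧ (H(y,y) ∨ H(x,x)))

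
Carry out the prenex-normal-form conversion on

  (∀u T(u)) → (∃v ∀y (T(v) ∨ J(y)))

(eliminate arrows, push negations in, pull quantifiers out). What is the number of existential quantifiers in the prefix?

First replace A → B with ¬A ∨ B.
  ¬(∀u T(u)) ∨ (∃v ∀y (T(v) ∨ J(y)))
Move each ¬ inward, flipping quantifiers it crosses:
  (∃u ¬T(u)) ∨ (∃v ∀y (T(v) ∨ J(y)))
All bound variables are already distinct, so no renaming is needed.
Finally move all quantifiers to the prefix:
  ∃u ∃v ∀y (¬T(u) ∨ T(v) ∨ J(y))
The prefix is ∃u ∃v ∀y: 1 universal, 2 existential.

2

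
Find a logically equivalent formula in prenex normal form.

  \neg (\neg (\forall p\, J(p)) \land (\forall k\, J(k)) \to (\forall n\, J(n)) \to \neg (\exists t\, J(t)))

\exists p\, \forall k\, \forall n\, \exists t\, (\neg J(p) \land J(k) \land J(n) \land J(t))

Rewrite implications/biconditionals: A → B as ¬A ∨ B.
  \neg (\neg (\neg (\forall p\, J(p)) \land (\forall k\, J(k))) \lor \neg (\forall n\, J(n)) \lor \neg (\exists t\, J(t)))
Drive negations inward (¬∀x A ≡ ∃x ¬A, ¬∃x A ≡ ∀x ¬A, De Morgan for ∧/∨):
  (\exists p\, \neg J(p)) \land (\forall k\, J(k)) \land (\forall n\, J(n)) \land (\exists t\, J(t))
All bound variables are already distinct, so no renaming is needed.
Finally move all quantifiers to the prefix:
  \exists p\, \forall k\, \forall n\, \exists t\, (\neg J(p) \land J(k) \land J(n) \land J(t))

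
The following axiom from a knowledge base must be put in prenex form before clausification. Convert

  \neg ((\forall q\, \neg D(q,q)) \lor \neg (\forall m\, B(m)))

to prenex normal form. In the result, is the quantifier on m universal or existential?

universal

Drive negations inward (¬∀x A ≡ ∃x ¬A, ¬∃x A ≡ ∀x ¬A, De Morgan for ∧/∨):
  (\exists q\, D(q,q)) \land (\forall m\, B(m))
Extract every quantifier outward, since the variables are now distinct and don't occur free across branches:
  \exists q\, \forall m\, (D(q,q) \land B(m))
The quantifier \forall m sits under an even number of negations, so it remains universal.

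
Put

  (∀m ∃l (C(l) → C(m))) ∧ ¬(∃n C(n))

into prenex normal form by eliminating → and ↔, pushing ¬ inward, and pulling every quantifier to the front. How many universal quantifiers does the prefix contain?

Rewrite implications/biconditionals: A → B as ¬A ∨ B.
  (∀m ∃l (¬C(l) ∨ C(m))) ∧ ¬(∃n C(n))
Drive negations inward (¬∀x A ≡ ∃x ¬A, ¬∃x A ≡ ∀x ¬A, De Morgan for ∧/∨):
  (∀m ∃l (¬C(l) ∨ C(m))) ∧ (∀n ¬C(n))
Pull the quantifiers to the front (each side's bound variable is not free in the other side):
  ∀m ∃l ∀n ((¬C(l) ∨ C(m)) ∧ ¬C(n))
The prefix is ∀m ∃l ∀n: 2 universal, 1 existential.

2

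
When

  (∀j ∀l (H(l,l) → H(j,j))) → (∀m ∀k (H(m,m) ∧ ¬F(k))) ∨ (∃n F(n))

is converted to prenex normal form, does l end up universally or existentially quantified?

existential

Eliminate → and ↔ using ¬ and ∨.
  ¬(∀j ∀l (¬H(l,l) ∨ H(j,j))) ∨ (∀m ∀k (H(m,m) ∧ ¬F(k))) ∨ (∃n F(n))
Push ¬ through the quantifiers and connectives to reach negation normal form:
  (∃j ∃l (H(l,l) ∧ ¬H(j,j))) ∨ (∀m ∀k (H(m,m) ∧ ¬F(k))) ∨ (∃n F(n))
Pull the quantifiers to the front (each side's bound variable is not free in the other side):
  ∃j ∃l ∀m ∀k ∃n (H(l,l) ∧ ¬H(j,j) ∨ H(m,m) ∧ ¬F(k) ∨ F(n))
The quantifier ∀l sits under an odd number of negations (counting the antecedent side of each →), so it flips to ∃l.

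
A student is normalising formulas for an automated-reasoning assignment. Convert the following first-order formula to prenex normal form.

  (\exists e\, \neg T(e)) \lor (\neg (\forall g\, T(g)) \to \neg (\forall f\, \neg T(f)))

\exists e\, \forall g\, \exists f\, (\neg T(e) \lor T(g) \lor T(f))

First replace A → B with ¬A ∨ B.
  (\exists e\, \neg T(e)) \lor \neg \neg (\forall g\, T(g)) \lor \neg (\forall f\, \neg T(f))
Push ¬ through the quantifiers and connectives to reach negation normal form:
  (\exists e\, \neg T(e)) \lor (\forall g\, T(g)) \lor (\exists f\, T(f))
All bound variables are already distinct, so no renaming is needed.
Finally move all quantifiers to the prefix:
  \exists e\, \forall g\, \exists f\, (\neg T(e) \lor T(g) \lor T(f))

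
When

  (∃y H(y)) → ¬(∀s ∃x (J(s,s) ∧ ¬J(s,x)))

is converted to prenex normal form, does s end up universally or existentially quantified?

existential

First replace A → B with ¬A ∨ B.
  ¬(∃y H(y)) ∨ ¬(∀s ∃x (J(s,s) ∧ ¬J(s,x)))
Push ¬ through the quantifiers and connectives to reach negation normal form:
  (∀y ¬H(y)) ∨ (∃s ∀x (¬J(s,s) ∨ J(s,x)))
All bound variables are already distinct, so no renaming is needed.
Extract every quantifier outward, since the variables are now distinct and don't occur free across branches:
  ∀y ∃s ∀x (¬H(y) ∨ ¬J(s,s) ∨ J(s,x))
The quantifier ∀s sits under an odd number of negations (counting the antecedent side of each →), so it flips to ∃s.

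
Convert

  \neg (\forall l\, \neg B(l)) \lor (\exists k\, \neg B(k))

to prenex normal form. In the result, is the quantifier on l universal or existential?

Push ¬ through the quantifiers and connectives to reach negation normal form:
  (\exists l\, B(l)) \lor (\exists k\, \neg B(k))
All bound variables are already distinct, so no renaming is needed.
Pull the quantifiers to the front (each side's bound variable is not free in the other side):
  \exists l\, \exists k\, (B(l) \lor \neg B(k))
The quantifier \forall l sits under an odd number of negations, so it flips to \exists l.

existential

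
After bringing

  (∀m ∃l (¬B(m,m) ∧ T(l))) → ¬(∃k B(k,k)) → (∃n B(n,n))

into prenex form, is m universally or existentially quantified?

existential

Eliminate → and ↔ using ¬ and ∨.
  ¬(∀m ∃l (¬B(m,m) ∧ T(l))) ∨ ¬¬(∃k B(k,k)) ∨ (∃n B(n,n))
Drive negations inward (¬∀x A ≡ ∃x ¬A, ¬∃x A ≡ ∀x ¬A, De Morgan for ∧/∨):
  (∃m ∀l (B(m,m) ∨ ¬T(l))) ∨ (∃k B(k,k)) ∨ (∃n B(n,n))
Finally move all quantifiers to the prefix:
  ∃m ∀l ∃k ∃n (B(m,m) ∨ ¬T(l) ∨ B(k,k) ∨ B(n,n))
The quantifier ∀m sits under an odd number of negations (counting the antecedent side of each →), so it flips to ∃m.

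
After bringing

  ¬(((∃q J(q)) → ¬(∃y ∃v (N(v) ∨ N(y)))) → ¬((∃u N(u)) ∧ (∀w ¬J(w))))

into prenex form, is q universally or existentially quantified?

Rewrite implications/biconditionals: A → B as ¬A ∨ B.
  ¬(¬(¬(∃q J(q)) ∨ ¬(∃y ∃v (N(v) ∨ N(y)))) ∨ ¬((∃u N(u)) ∧ (∀w ¬J(w))))
Drive negations inward (¬∀x A ≡ ∃x ¬A, ¬∃x A ≡ ∀x ¬A, De Morgan for ∧/∨):
  ((∀q ¬J(q)) ∨ (∀y ∀v (¬N(v) ∧ ¬N(y)))) ∧ (∃u N(u)) ∧ (∀w ¬J(w))
All bound variables are already distinct, so no renaming is needed.
Extract every quantifier outward, since the variables are now distinct and don't occur free across branches:
  ∀q ∀y ∀v ∃u ∀w ((¬J(q) ∨ ¬N(v) ∧ ¬N(y)) ∧ N(u) ∧ ¬J(w))
The quantifier ∃q sits under an odd number of negations (counting the antecedent side of each →), so it flips to ∀q.

universal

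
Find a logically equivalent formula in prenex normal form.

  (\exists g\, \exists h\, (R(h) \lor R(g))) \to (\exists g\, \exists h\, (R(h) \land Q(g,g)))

\forall g\, \forall h\, \exists c\, \exists y\, (\neg R(h) \land \neg R(g) \lor R(y) \land Q(c,c))

Rewrite implications/biconditionals: A → B as ¬A ∨ B.
  \neg (\exists g\, \exists h\, (R(h) \lor R(g))) \lor (\exists g\, \exists h\, (R(h) \land Q(g,g)))
Drive negations inward (¬∀x A ≡ ∃x ¬A, ¬∃x A ≡ ∀x ¬A, De Morgan for ∧/∨):
  (\forall g\, \forall h\, (\neg R(h) \land \neg R(g))) \lor (\exists g\, \exists h\, (R(h) \land Q(g,g)))
Rename bound variables to avoid capture: g↦c, h↦y.
  (\forall g\, \forall h\, (\neg R(h) \land \neg R(g))) \lor (\exists c\, \exists y\, (R(y) \land Q(c,c)))
Finally move all quantifiers to the prefix:
  \forall g\, \forall h\, \exists c\, \exists y\, (\neg R(h) \land \neg R(g) \lor R(y) \land Q(c,c))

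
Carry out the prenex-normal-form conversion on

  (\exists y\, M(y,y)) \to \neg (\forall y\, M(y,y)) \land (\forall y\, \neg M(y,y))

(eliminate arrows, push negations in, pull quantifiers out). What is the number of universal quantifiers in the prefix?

First replace A → B with ¬A ∨ B.
  \neg (\exists y\, M(y,y)) \lor \neg (\forall y\, M(y,y)) \land (\forall y\, \neg M(y,y))
Move each ¬ inward, flipping quantifiers it crosses:
  (\forall y\, \neg M(y,y)) \lor (\exists y\, \neg M(y,y)) \land (\forall y\, \neg M(y,y))
Rename bound variables to avoid capture: y↦u, y↦w1.
  (\forall y\, \neg M(y,y)) \lor (\exists u\, \neg M(u,u)) \land (\forall w1\, \neg M(w1,w1))
Finally move all quantifiers to the prefix:
  \forall y\, \exists u\, \forall w1\, (\neg M(y,y) \lor \neg M(u,u) \land \neg M(w1,w1))
The prefix is \forall y \exists u \forall w1: 2 universal, 1 existential.

2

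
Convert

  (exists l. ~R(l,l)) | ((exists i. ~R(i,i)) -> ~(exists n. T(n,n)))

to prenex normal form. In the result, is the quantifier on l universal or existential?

First replace A → B with ¬A ∨ B.
  (exists l. ~R(l,l)) | ~(exists i. ~R(i,i)) | ~(exists n. T(n,n))
Drive negations inward (¬∀x A ≡ ∃x ¬A, ¬∃x A ≡ ∀x ¬A, De Morgan for ∧/∨):
  (exists l. ~R(l,l)) | (forall i. R(i,i)) | (forall n. ~T(n,n))
All bound variables are already distinct, so no renaming is needed.
Extract every quantifier outward, since the variables are now distinct and don't occur free across branches:
  exists l. forall i. forall n. (~R(l,l) | R(i,i) | ~T(n,n))
The quantifier exists l sits under an even number of negations (counting the antecedent side of each →), so it remains existential.

existential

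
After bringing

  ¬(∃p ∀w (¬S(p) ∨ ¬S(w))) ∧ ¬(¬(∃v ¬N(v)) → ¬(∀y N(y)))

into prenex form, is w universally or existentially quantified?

Eliminate → and ↔ using ¬ and ∨.
  ¬(∃p ∀w (¬S(p) ∨ ¬S(w))) ∧ ¬(¬¬(∃v ¬N(v)) ∨ ¬(∀y N(y)))
Drive negations inward (¬∀x A ≡ ∃x ¬A, ¬∃x A ≡ ∀x ¬A, De Morgan for ∧/∨):
  (∀p ∃w (S(p) ∧ S(w))) ∧ (∀v N(v)) ∧ (∀y N(y))
Pull the quantifiers to the front (each side's bound variable is not free in the other side):
  ∀p ∃w ∀v ∀y (S(p) ∧ S(w) ∧ N(v) ∧ N(y))
The quantifier ∀w sits under an odd number of negations (counting the antecedent side of each →), so it flips to ∃w.

existential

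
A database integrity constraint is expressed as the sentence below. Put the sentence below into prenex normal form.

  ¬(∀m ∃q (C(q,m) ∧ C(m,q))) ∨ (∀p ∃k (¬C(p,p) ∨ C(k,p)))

∃m ∀q ∀p ∃k (¬C(q,m) ∨ ¬C(m,q) ∨ ¬C(p,p) ∨ C(k,p))

Drive negations inward (¬∀x A ≡ ∃x ¬A, ¬∃x A ≡ ∀x ¬A, De Morgan for ∧/∨):
  (∃m ∀q (¬C(q,m) ∨ ¬C(m,q))) ∨ (∀p ∃k (¬C(p,p) ∨ C(k,p)))
Finally move all quantifiers to the prefix:
  ∃m ∀q ∀p ∃k (¬C(q,m) ∨ ¬C(m,q) ∨ ¬C(p,p) ∨ C(k,p))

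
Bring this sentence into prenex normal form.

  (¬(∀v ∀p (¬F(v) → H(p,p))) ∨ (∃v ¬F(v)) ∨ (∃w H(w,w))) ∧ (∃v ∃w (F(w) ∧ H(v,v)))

∃v ∃p ∃y1 ∃w ∃z ∃t ((¬F(v) ∧ ¬H(p,p) ∨ ¬F(y1) ∨ H(w,w)) ∧ F(t) ∧ H(z,z))

First replace A → B with ¬A ∨ B.
  (¬(∀v ∀p (¬¬F(v) ∨ H(p,p))) ∨ (∃v ¬F(v)) ∨ (∃w H(w,w))) ∧ (∃v ∃w (F(w) ∧ H(v,v)))
Drive negations inward (¬∀x A ≡ ∃x ¬A, ¬∃x A ≡ ∀x ¬A, De Morgan for ∧/∨):
  ((∃v ∃p (¬F(v) ∧ ¬H(p,p))) ∨ (∃v ¬F(v)) ∨ (∃w H(w,w))) ∧ (∃v ∃w (F(w) ∧ H(v,v)))
Rename bound variables to avoid capture: v↦y1, v↦z, w↦t.
  ((∃v ∃p (¬F(v) ∧ ¬H(p,p))) ∨ (∃y1 ¬F(y1)) ∨ (∃w H(w,w))) ∧ (∃z ∃t (F(t) ∧ H(z,z)))
Extract every quantifier outward, since the variables are now distinct and don't occur free across branches:
  ∃v ∃p ∃y1 ∃w ∃z ∃t ((¬F(v) ∧ ¬H(p,p) ∨ ¬F(y1) ∨ H(w,w)) ∧ F(t) ∧ H(z,z))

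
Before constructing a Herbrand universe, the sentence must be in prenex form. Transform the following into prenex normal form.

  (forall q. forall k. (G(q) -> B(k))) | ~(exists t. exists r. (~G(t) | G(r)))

Eliminate → and ↔ using ¬ and ∨.
  (forall q. forall k. (~G(q) | B(k))) | ~(exists t. exists r. (~G(t) | G(r)))
Push ¬ through the quantifiers and connectives to reach negation normal form:
  (forall q. forall k. (~G(q) | B(k))) | (forall t. forall r. (G(t) & ~G(r)))
Extract every quantifier outward, since the variables are now distinct and don't occur free across branches:
  forall q. forall k. forall t. forall r. (~G(q) | B(k) | G(t) & ~G(r))

forall q. forall k. forall t. forall r. (~G(q) | B(k) | G(t) & ~G(r))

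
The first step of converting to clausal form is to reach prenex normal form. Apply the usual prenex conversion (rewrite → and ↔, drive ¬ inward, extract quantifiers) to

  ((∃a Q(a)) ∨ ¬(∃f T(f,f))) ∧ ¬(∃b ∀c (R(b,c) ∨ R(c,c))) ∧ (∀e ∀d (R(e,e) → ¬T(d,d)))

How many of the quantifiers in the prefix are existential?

Eliminate → and ↔ using ¬ and ∨.
  ((∃a Q(a)) ∨ ¬(∃f T(f,f))) ∧ ¬(∃b ∀c (R(b,c) ∨ R(c,c))) ∧ (∀e ∀d (¬R(e,e) ∨ ¬T(d,d)))
Move each ¬ inward, flipping quantifiers it crosses:
  ((∃a Q(a)) ∨ (∀f ¬T(f,f))) ∧ (∀b ∃c (¬R(b,c) ∧ ¬R(c,c))) ∧ (∀e ∀d (¬R(e,e) ∨ ¬T(d,d)))
All bound variables are already distinct, so no renaming is needed.
Extract every quantifier outward, since the variables are now distinct and don't occur free across branches:
  ∃a ∀f ∀b ∃c ∀e ∀d ((Q(a) ∨ ¬T(f,f)) ∧ ¬R(b,c) ∧ ¬R(c,c) ∧ (¬R(e,e) ∨ ¬T(d,d)))
The prefix is ∃a ∀f ∀b ∃c ∀e ∀d: 4 universal, 2 existential.

2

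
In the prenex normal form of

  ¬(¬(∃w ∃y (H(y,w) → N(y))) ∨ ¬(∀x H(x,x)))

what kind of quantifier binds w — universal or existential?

existential

Rewrite implications/biconditionals: A → B as ¬A ∨ B.
  ¬(¬(∃w ∃y (¬H(y,w) ∨ N(y))) ∨ ¬(∀x H(x,x)))
Drive negations inward (¬∀x A ≡ ∃x ¬A, ¬∃x A ≡ ∀x ¬A, De Morgan for ∧/∨):
  (∃w ∃y (¬H(y,w) ∨ N(y))) ∧ (∀x H(x,x))
Pull the quantifiers to the front (each side's bound variable is not free in the other side):
  ∃w ∃y ∀x ((¬H(y,w) ∨ N(y)) ∧ H(x,x))
The quantifier ∃w sits under an even number of negations (counting the antecedent side of each →), so it remains existential.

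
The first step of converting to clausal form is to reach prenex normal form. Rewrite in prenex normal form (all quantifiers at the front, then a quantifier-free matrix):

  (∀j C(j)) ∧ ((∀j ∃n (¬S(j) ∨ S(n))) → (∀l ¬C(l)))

Rewrite implications/biconditionals: A → B as ¬A ∨ B.
  (∀j C(j)) ∧ (¬(∀j ∃n (¬S(j) ∨ S(n))) ∨ (∀l ¬C(l)))
Drive negations inward (¬∀x A ≡ ∃x ¬A, ¬∃x A ≡ ∀x ¬A, De Morgan for ∧/∨):
  (∀j C(j)) ∧ ((∃j ∀n (S(j) ∧ ¬S(n))) ∨ (∀l ¬C(l)))
Rename bound variables to avoid capture: j↦w1.
  (∀j C(j)) ∧ ((∃w1 ∀n (S(w1) ∧ ¬S(n))) ∨ (∀l ¬C(l)))
Pull the quantifiers to the front (each side's bound variable is not free in the other side):
  ∀j ∃w1 ∀n ∀l (C(j) ∧ (S(w1) ∧ ¬S(n) ∨ ¬C(l)))

∀j ∃w1 ∀n ∀l (C(j) ∧ (S(w1) ∧ ¬S(n) ∨ ¬C(l)))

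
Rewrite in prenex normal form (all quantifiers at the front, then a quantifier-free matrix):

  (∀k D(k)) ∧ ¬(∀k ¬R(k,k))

∀k ∃u1 (D(k) ∧ R(u1,u1))

Drive negations inward (¬∀x A ≡ ∃x ¬A, ¬∃x A ≡ ∀x ¬A, De Morgan for ∧/∨):
  (∀k D(k)) ∧ (∃k R(k,k))
Standardize variables apart so no two quantifiers bind the same name: k↦u1.
  (∀k D(k)) ∧ (∃u1 R(u1,u1))
Pull the quantifiers to the front (each side's bound variable is not free in the other side):
  ∀k ∃u1 (D(k) ∧ R(u1,u1))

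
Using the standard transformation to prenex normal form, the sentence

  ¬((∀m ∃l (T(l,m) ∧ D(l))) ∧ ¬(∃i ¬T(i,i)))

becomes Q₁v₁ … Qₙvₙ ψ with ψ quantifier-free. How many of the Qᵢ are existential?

2

Push ¬ through the quantifiers and connectives to reach negation normal form:
  (∃m ∀l (¬T(l,m) ∨ ¬D(l))) ∨ (∃i ¬T(i,i))
All bound variables are already distinct, so no renaming is needed.
Extract every quantifier outward, since the variables are now distinct and don't occur free across branches:
  ∃m ∀l ∃i (¬T(l,m) ∨ ¬D(l) ∨ ¬T(i,i))
The prefix is ∃m ∀l ∃i: 1 universal, 2 existential.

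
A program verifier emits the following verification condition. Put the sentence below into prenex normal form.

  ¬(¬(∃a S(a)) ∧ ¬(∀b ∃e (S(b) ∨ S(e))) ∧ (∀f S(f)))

Move each ¬ inward, flipping quantifiers it crosses:
  (∃a S(a)) ∨ (∀b ∃e (S(b) ∨ S(e))) ∨ (∃f ¬S(f))
Finally move all quantifiers to the prefix:
  ∃a ∀b ∃e ∃f (S(a) ∨ S(b) ∨ S(e) ∨ ¬S(f))

∃a ∀b ∃e ∃f (S(a) ∨ S(b) ∨ S(e) ∨ ¬S(f))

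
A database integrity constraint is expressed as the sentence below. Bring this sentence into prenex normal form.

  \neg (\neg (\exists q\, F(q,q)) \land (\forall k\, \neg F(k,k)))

\exists q\, \exists k\, (F(q,q) \lor F(k,k))

Drive negations inward (¬∀x A ≡ ∃x ¬A, ¬∃x A ≡ ∀x ¬A, De Morgan for ∧/∨):
  (\exists q\, F(q,q)) \lor (\exists k\, F(k,k))
Extract every quantifier outward, since the variables are now distinct and don't occur free across branches:
  \exists q\, \exists k\, (F(q,q) \lor F(k,k))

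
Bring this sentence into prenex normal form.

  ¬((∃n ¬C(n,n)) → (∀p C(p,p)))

∃n ∃p (¬C(n,n) ∧ ¬C(p,p))

First replace A → B with ¬A ∨ B.
  ¬(¬(∃n ¬C(n,n)) ∨ (∀p C(p,p)))
Drive negations inward (¬∀x A ≡ ∃x ¬A, ¬∃x A ≡ ∀x ¬A, De Morgan for ∧/∨):
  (∃n ¬C(n,n)) ∧ (∃p ¬C(p,p))
Finally move all quantifiers to the prefix:
  ∃n ∃p (¬C(n,n) ∧ ¬C(p,p))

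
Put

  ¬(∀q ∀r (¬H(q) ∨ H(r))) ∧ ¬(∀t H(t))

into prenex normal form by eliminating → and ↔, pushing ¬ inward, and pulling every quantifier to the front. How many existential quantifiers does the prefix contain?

3

Push ¬ through the quantifiers and connectives to reach negation normal form:
  (∃q ∃r (H(q) ∧ ¬H(r))) ∧ (∃t ¬H(t))
Pull the quantifiers to the front (each side's bound variable is not free in the other side):
  ∃q ∃r ∃t (H(q) ∧ ¬H(r) ∧ ¬H(t))
The prefix is ∃q ∃r ∃t: 0 universal, 3 existential.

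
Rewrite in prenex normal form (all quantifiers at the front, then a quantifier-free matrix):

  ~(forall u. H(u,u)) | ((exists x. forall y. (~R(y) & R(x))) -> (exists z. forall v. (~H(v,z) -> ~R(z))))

Eliminate → and ↔ using ¬ and ∨.
  ~(forall u. H(u,u)) | ~(exists x. forall y. (~R(y) & R(x))) | (exists z. forall v. (~~H(v,z) | ~R(z)))
Push ¬ through the quantifiers and connectives to reach negation normal form:
  (exists u. ~H(u,u)) | (forall x. exists y. (R(y) | ~R(x))) | (exists z. forall v. (H(v,z) | ~R(z)))
All bound variables are already distinct, so no renaming is needed.
Finally move all quantifiers to the prefix:
  exists u. forall x. exists y. exists z. forall v. (~H(u,u) | R(y) | ~R(x) | H(v,z) | ~R(z))

exists u. forall x. exists y. exists z. forall v. (~H(u,u) | R(y) | ~R(x) | H(v,z) | ~R(z))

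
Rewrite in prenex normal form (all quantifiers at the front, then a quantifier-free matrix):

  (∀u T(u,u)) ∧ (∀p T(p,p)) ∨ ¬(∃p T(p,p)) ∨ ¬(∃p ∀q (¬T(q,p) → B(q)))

Eliminate → and ↔ using ¬ and ∨.
  (∀u T(u,u)) ∧ (∀p T(p,p)) ∨ ¬(∃p T(p,p)) ∨ ¬(∃p ∀q (¬¬T(q,p) ∨ B(q)))
Push ¬ through the quantifiers and connectives to reach negation normal form:
  (∀u T(u,u)) ∧ (∀p T(p,p)) ∨ (∀p ¬T(p,p)) ∨ (∀p ∃q (¬T(q,p) ∧ ¬B(q)))
Rename bound variables to avoid capture: p↦v, p↦v1.
  (∀u T(u,u)) ∧ (∀p T(p,p)) ∨ (∀v ¬T(v,v)) ∨ (∀v1 ∃q (¬T(q,v1) ∧ ¬B(q)))
Finally move all quantifiers to the prefix:
  ∀u ∀p ∀v ∀v1 ∃q (T(u,u) ∧ T(p,p) ∨ ¬T(v,v) ∨ ¬T(q,v1) ∧ ¬B(q))

∀u ∀p ∀v ∀v1 ∃q (T(u,u) ∧ T(p,p) ∨ ¬T(v,v) ∨ ¬T(q,v1) ∧ ¬B(q))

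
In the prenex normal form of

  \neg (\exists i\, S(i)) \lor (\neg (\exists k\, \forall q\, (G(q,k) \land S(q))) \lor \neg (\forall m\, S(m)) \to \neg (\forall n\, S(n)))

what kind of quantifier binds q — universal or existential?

Rewrite implications/biconditionals: A → B as ¬A ∨ B.
  \neg (\exists i\, S(i)) \lor \neg (\neg (\exists k\, \forall q\, (G(q,k) \land S(q))) \lor \neg (\forall m\, S(m))) \lor \neg (\forall n\, S(n))
Drive negations inward (¬∀x A ≡ ∃x ¬A, ¬∃x A ≡ ∀x ¬A, De Morgan for ∧/∨):
  (\forall i\, \neg S(i)) \lor (\exists k\, \forall q\, (G(q,k) \land S(q))) \land (\forall m\, S(m)) \lor (\exists n\, \neg S(n))
Extract every quantifier outward, since the variables are now distinct and don't occur free across branches:
  \forall i\, \exists k\, \forall q\, \forall m\, \exists n\, (\neg S(i) \lor G(q,k) \land S(q) \land S(m) \lor \neg S(n))
The quantifier \forall q sits under an even number of negations (counting the antecedent side of each →), so it remains universal.

universal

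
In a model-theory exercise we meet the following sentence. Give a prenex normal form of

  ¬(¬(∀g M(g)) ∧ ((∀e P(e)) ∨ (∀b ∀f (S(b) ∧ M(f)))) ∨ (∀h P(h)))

∀g ∃e ∃b ∃f ∃h ((M(g) ∨ ¬P(e) ∧ (¬S(b) ∨ ¬M(f))) ∧ ¬P(h))

Drive negations inward (¬∀x A ≡ ∃x ¬A, ¬∃x A ≡ ∀x ¬A, De Morgan for ∧/∨):
  ((∀g M(g)) ∨ (∃e ¬P(e)) ∧ (∃b ∃f (¬S(b) ∨ ¬M(f)))) ∧ (∃h ¬P(h))
All bound variables are already distinct, so no renaming is needed.
Pull the quantifiers to the front (each side's bound variable is not free in the other side):
  ∀g ∃e ∃b ∃f ∃h ((M(g) ∨ ¬P(e) ∧ (¬S(b) ∨ ¬M(f))) ∧ ¬P(h))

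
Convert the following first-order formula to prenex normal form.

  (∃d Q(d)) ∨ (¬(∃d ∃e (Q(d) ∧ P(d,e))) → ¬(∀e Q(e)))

∃d ∃w ∃e ∃v (Q(d) ∨ Q(w) ∧ P(w,e) ∨ ¬Q(v))

First replace A → B with ¬A ∨ B.
  (∃d Q(d)) ∨ ¬¬(∃d ∃e (Q(d) ∧ P(d,e))) ∨ ¬(∀e Q(e))
Move each ¬ inward, flipping quantifiers it crosses:
  (∃d Q(d)) ∨ (∃d ∃e (Q(d) ∧ P(d,e))) ∨ (∃e ¬Q(e))
Give each quantifier a distinct variable: d↦w, e↦v.
  (∃d Q(d)) ∨ (∃w ∃e (Q(w) ∧ P(w,e))) ∨ (∃v ¬Q(v))
Finally move all quantifiers to the prefix:
  ∃d ∃w ∃e ∃v (Q(d) ∨ Q(w) ∧ P(w,e) ∨ ¬Q(v))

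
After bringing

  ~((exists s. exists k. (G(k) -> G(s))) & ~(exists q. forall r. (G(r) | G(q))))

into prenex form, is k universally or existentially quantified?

universal

Eliminate → and ↔ using ¬ and ∨.
  ~((exists s. exists k. (~G(k) | G(s))) & ~(exists q. forall r. (G(r) | G(q))))
Drive negations inward (¬∀x A ≡ ∃x ¬A, ¬∃x A ≡ ∀x ¬A, De Morgan for ∧/∨):
  (forall s. forall k. (G(k) & ~G(s))) | (exists q. forall r. (G(r) | G(q)))
All bound variables are already distinct, so no renaming is needed.
Extract every quantifier outward, since the variables are now distinct and don't occur free across branches:
  forall s. forall k. exists q. forall r. (G(k) & ~G(s) | G(r) | G(q))
The quantifier exists k sits under an odd number of negations (counting the antecedent side of each →), so it flips to forall k.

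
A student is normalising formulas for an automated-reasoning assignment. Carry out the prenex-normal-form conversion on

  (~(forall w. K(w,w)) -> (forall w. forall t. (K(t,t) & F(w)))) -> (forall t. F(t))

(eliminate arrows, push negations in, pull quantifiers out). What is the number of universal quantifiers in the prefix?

1

Rewrite implications/biconditionals: A → B as ¬A ∨ B.
  ~(~~(forall w. K(w,w)) | (forall w. forall t. (K(t,t) & F(w)))) | (forall t. F(t))
Drive negations inward (¬∀x A ≡ ∃x ¬A, ¬∃x A ≡ ∀x ¬A, De Morgan for ∧/∨):
  (exists w. ~K(w,w)) & (exists w. exists t. (~K(t,t) | ~F(w))) | (forall t. F(t))
Rename bound variables to avoid capture: w↦v1, t↦a.
  (exists w. ~K(w,w)) & (exists v1. exists t. (~K(t,t) | ~F(v1))) | (forall a. F(a))
Extract every quantifier outward, since the variables are now distinct and don't occur free across branches:
  exists w. exists v1. exists t. forall a. (~K(w,w) & (~K(t,t) | ~F(v1)) | F(a))
The prefix is exists w exists v1 exists t forall a: 1 universal, 3 existential.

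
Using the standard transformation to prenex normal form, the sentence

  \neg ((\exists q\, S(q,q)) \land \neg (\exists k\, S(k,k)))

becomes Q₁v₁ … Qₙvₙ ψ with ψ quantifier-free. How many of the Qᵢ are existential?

Push ¬ through the quantifiers and connectives to reach negation normal form:
  (\forall q\, \neg S(q,q)) \lor (\exists k\, S(k,k))
Finally move all quantifiers to the prefix:
  \forall q\, \exists k\, (\neg S(q,q) \lor S(k,k))
The prefix is \forall q \exists k: 1 universal, 1 existential.

1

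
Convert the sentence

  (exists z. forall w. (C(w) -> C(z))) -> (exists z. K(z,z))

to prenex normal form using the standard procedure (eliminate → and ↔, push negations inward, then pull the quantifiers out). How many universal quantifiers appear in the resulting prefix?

Eliminate → and ↔ using ¬ and ∨.
  ~(exists z. forall w. (~C(w) | C(z))) | (exists z. K(z,z))
Drive negations inward (¬∀x A ≡ ∃x ¬A, ¬∃x A ≡ ∀x ¬A, De Morgan for ∧/∨):
  (forall z. exists w. (C(w) & ~C(z))) | (exists z. K(z,z))
Give each quantifier a distinct variable: z↦x.
  (forall z. exists w. (C(w) & ~C(z))) | (exists x. K(x,x))
Pull the quantifiers to the front (each side's bound variable is not free in the other side):
  forall z. exists w. exists x. (C(w) & ~C(z) | K(x,x))
The prefix is forall z exists w exists x: 1 universal, 2 existential.

1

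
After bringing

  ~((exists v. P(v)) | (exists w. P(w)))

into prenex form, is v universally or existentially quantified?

universal

Push ¬ through the quantifiers and connectives to reach negation normal form:
  (forall v. ~P(v)) & (forall w. ~P(w))
Extract every quantifier outward, since the variables are now distinct and don't occur free across branches:
  forall v. forall w. (~P(v) & ~P(w))
The quantifier exists v sits under an odd number of negations, so it flips to forall v.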